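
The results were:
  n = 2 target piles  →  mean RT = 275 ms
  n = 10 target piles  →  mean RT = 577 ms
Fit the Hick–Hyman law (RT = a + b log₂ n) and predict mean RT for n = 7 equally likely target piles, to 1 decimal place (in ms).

510.1 ms

Fit slope and intercept:
  b = (577 − 275) / (log₂ 10 − log₂ 2) = 302 / (3.3219 − 1) = 130.064 ms/bit
  a = 275 − 130.064 × 1 = 144.936 ms
Then RT(7) = 144.936 + 130.064 × log₂ 7 = 144.936 + 130.064 × 2.8074 ≈ 510.072 ms.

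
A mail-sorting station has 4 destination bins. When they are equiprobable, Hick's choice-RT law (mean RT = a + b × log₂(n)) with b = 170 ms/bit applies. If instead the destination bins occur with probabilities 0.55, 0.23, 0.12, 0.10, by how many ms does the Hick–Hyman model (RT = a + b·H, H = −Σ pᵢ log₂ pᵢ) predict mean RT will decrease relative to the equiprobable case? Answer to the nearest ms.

58 ms

The RT saving is b·ΔH. Equiprobable H₀ = log₂(4) = 2.0000 bits; with the given probabilities H = 1.6613 bits.
b·(H₀ − H) = 170 × (2.0000 − 1.6613) = 57.58 ms.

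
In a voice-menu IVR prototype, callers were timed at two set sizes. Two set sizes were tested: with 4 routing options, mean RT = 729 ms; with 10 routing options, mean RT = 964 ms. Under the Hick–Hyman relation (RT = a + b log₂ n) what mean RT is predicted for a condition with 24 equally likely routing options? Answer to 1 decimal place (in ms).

1188.5 ms

Solve the two-equation system in a and b:
  b = (964 − 729) / (log₂ 10 − log₂ 4) = 235 / (3.3219 − 2) = 177.771 ms/bit
  a = 729 − 177.771 × 2 = 373.459 ms
Then RT(24) = 373.459 + 177.771 × log₂ 24 = 373.459 + 177.771 × 4.5850 ≈ 1188.530 ms.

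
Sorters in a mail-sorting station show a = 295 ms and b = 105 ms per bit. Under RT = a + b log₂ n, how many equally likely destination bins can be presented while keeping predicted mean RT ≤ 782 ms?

24

Information budget: (782 − 295)/105 = 4.6381 bits, so n ≤ 2^4.6381 = 24.900 → at most 24.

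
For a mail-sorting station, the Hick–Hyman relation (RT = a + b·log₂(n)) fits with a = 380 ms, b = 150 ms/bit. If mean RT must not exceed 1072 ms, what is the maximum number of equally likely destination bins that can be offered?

150·log₂ n ≤ 1072 − 380 = 692, giving log₂ n ≤ 4.6133 and n ≤ 24.477. The largest whole number is 24.

24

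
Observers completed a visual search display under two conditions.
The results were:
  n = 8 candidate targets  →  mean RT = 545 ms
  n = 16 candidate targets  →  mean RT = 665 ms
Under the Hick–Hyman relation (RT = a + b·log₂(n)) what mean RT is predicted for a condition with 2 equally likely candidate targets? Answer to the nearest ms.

Solve the two-equation system in a and b:
  b = (665 − 545) / (log₂ 16 − log₂ 8) = 120 / (4 − 3) = 120 ms/bit
  a = 545 − 120 × 3 = 185 ms
Then RT(2) = 185 + 120 × log₂ 2 = 185 + 120 × 1 ≈ 305.000 ms.

305 ms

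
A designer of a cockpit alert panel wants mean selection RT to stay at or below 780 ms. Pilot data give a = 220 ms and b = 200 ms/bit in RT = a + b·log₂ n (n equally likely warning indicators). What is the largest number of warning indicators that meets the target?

Information budget: (780 − 220)/200 = 2.8000 bits, so n ≤ 2^2.8000 = 6.964 → at most 6.

6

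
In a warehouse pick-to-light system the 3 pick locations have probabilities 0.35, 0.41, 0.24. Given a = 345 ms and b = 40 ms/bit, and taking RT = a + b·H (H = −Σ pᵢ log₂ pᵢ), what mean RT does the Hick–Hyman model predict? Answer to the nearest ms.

407 ms

Entropy contributions −pᵢ log₂ pᵢ: 0.5301, 0.5274, 0.4941; sum H = 1.5516 bits.
RT = a + bH = 345 + 40·1.5516 = 407.06 ms.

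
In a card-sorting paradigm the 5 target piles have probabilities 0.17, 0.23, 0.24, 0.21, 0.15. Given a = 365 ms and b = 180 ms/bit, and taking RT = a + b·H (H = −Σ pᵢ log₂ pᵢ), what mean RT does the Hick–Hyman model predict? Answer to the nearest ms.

779 ms

Entropy contributions −pᵢ log₂ pᵢ: 0.4346, 0.4877, 0.4941, 0.4728, 0.4105; sum H = 2.2998 bits.
RT = a + bH = 365 + 180·2.2998 = 778.96 ms.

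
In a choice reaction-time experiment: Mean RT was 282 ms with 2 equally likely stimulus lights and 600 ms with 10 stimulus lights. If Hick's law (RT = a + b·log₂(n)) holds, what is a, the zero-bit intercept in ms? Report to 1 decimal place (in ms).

Slope: b = (600 − 282) / (log₂ 10 − log₂ 2) = 318/2.3219 = 136.955 ms/bit.
Intercept: a = 282 − 136.955·log₂(2) = 145.045 ms.

145.0 ms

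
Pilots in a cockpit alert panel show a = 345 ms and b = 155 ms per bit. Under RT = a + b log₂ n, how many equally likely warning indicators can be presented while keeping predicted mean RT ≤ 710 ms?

Information budget: (710 − 345)/155 = 2.3548 bits, so n ≤ 2^2.3548 = 5.115 → at most 5.

5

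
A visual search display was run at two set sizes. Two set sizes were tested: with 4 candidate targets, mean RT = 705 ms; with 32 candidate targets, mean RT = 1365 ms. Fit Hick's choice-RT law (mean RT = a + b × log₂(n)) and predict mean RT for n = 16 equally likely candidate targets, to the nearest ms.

Fit slope and intercept:
  b = (1365 − 705) / (log₂ 32 − log₂ 4) = 660 / (5 − 2) = 220 ms/bit
  a = 705 − 220 × 2 = 265 ms
Then RT(16) = 265 + 220 × log₂ 16 = 265 + 220 × 4 ≈ 1145.000 ms.

1145 ms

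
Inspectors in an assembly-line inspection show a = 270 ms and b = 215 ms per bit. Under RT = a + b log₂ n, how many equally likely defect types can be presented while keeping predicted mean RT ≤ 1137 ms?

16

Set 270 + 215·log₂ n ≤ 1137 → log₂ n ≤ (1137 − 270)/215 = 4.0326.
So n ≤ 2^4.0326 = 16.365; the largest integer n is 16.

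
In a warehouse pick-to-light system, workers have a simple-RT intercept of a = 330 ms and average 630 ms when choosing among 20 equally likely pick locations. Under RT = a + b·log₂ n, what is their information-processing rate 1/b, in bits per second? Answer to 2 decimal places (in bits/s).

Choice component = 630 − 330 = 300 ms over log₂(20) = 4.3219 bits.
b = 300 / 4.3219 = 69.413 ms/bit, so 1/b = 14.406 bits/s.

14.41 bits/s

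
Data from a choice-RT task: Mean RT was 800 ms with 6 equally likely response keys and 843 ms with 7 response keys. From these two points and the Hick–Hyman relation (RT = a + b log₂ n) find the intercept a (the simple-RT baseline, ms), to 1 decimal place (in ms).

b = (RT₂ − RT₁)/(log₂ n₂ − log₂ n₁) = (843 − 800)/(2.8074 − 2.5850) = 193.352 ms/bit.
Intercept: a = 800 − 193.352·log₂(6) = 300.193 ms.

300.2 ms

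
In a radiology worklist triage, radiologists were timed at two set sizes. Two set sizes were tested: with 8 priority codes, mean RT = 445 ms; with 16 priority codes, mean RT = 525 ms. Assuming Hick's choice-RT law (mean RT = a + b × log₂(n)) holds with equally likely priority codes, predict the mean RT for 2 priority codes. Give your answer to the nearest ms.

285 ms

Fit slope and intercept:
  b = (525 − 445) / (log₂ 16 − log₂ 8) = 80 / (4 − 3) = 80 ms/bit
  a = 445 − 80 × 3 = 205 ms
Then RT(2) = 205 + 80 × log₂ 2 = 205 + 80 × 1 ≈ 285.000 ms.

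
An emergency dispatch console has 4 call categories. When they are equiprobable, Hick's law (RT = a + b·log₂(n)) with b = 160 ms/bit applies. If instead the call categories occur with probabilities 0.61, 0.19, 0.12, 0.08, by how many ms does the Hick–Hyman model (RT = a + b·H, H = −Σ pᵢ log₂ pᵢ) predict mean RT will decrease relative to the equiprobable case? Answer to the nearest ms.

72 ms

Equiprobable entropy H₀ = log₂ 4 = 2.0000 bits.
Skewed entropy H = −Σ pᵢ log₂ pᵢ = 1.5488 bits.
ΔRT = b·(H₀ − H) = 160 × 0.4512 = 72.19 ms.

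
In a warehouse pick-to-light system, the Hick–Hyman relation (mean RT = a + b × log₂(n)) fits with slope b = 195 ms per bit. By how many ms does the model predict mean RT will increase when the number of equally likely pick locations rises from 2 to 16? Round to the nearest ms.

585 ms

Only the slope matters, since a is common to both: ΔRT = b·log₂(n₂/n₁).
log₂(16) − log₂(2) = log₂(16/2) = log₂(8) = 3.
ΔRT = 195 × 3.0000 = 585.000 ms.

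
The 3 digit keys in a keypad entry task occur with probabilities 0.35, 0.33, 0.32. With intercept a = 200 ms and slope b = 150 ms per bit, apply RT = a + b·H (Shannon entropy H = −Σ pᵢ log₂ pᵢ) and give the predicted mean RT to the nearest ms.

438 ms

H = 0.35·log₂(1/0.35) + 0.33·log₂(1/0.33) + 0.32·log₂(1/0.32) = 1.5840 bits.
RT = 200 + 150 × 1.5840 = 437.59 ms.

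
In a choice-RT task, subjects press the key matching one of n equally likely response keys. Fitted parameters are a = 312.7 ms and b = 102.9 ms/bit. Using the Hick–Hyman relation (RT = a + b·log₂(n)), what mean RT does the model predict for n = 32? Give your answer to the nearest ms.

827 ms

log₂(32) = 5 bits, so RT = 312.7 + 102.9 × 5 ≈ 827.200 ms.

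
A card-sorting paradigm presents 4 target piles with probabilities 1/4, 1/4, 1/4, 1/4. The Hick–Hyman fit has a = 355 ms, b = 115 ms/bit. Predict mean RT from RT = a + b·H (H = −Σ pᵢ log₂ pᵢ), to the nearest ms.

585 ms

H = −Σ pᵢ log₂ pᵢ = 0.25·2 + 0.25·2 + 0.25·2 + 0.25·2 = 2.000 bits.
RT = 355 + 115 × 2.000 = 585.00 ms.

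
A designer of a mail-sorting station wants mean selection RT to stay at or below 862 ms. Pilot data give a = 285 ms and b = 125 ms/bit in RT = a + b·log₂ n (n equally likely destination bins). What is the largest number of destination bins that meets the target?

125·log₂ n ≤ 862 − 285 = 577, giving log₂ n ≤ 4.6160 and n ≤ 24.522. The largest whole number is 24.

24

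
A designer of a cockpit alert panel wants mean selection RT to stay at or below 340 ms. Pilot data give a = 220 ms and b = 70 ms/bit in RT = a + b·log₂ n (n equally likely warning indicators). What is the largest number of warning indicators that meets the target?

3

70·log₂ n ≤ 340 − 220 = 120, giving log₂ n ≤ 1.7143 and n ≤ 3.281. The largest whole number is 3.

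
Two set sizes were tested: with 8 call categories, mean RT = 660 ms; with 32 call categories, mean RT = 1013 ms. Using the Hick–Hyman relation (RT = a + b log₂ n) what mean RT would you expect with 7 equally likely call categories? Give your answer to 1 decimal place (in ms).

626.0 ms

Solve the two-equation system in a and b:
  b = (1013 − 660) / (log₂ 32 − log₂ 8) = 353 / (5 − 3) = 176.500 ms/bit
  a = 660 − 176.500 × 3 = 130.500 ms
Then RT(7) = 130.500 + 176.500 × log₂ 7 = 130.500 + 176.500 × 2.8074 ≈ 625.998 ms.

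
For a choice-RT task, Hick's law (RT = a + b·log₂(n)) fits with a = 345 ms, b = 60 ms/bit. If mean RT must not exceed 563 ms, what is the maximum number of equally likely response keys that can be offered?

60·log₂ n ≤ 563 − 345 = 218, giving log₂ n ≤ 3.6333 and n ≤ 12.409. The largest whole number is 12.

12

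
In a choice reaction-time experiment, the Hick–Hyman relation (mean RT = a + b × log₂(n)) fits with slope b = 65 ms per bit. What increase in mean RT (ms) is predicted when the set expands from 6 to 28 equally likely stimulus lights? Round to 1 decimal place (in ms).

144.5 ms

The intercept a cancels: ΔRT = b·(log₂ n₂ − log₂ n₁) = b·log₂(n₂/n₁).
log₂(28) − log₂(6) = 4.8074 − 2.5850 = 2.2224.
ΔRT = 65 × 2.2224 = 144.456 ms.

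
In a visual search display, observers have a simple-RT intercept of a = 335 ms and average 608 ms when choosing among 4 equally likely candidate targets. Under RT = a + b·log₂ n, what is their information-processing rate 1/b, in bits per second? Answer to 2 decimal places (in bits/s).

Choice component = 608 − 335 = 273 ms over log₂(4) = 2 bits.
b = 273 / 2 = 136.500 ms/bit, so 1/b = 7.326 bits/s.

7.33 bits/s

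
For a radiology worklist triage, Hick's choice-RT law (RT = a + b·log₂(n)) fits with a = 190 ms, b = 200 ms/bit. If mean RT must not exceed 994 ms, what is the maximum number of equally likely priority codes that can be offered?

16

200·log₂ n ≤ 994 − 190 = 804, giving log₂ n ≤ 4.0200 and n ≤ 16.223. The largest whole number is 16.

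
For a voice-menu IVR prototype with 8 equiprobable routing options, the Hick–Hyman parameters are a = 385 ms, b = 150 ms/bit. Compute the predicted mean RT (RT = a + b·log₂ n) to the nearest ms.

log₂(8) = 3 bits, so RT = 385 + 150 × 3 ≈ 835.000 ms.

835 ms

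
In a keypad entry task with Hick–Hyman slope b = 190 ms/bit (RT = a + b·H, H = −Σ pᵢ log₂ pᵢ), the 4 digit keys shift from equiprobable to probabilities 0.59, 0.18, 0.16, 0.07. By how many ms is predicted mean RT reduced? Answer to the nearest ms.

79 ms

Equiprobable entropy H₀ = log₂ 4 = 2.0000 bits.
Skewed entropy H = −Σ pᵢ log₂ pᵢ = 1.5860 bits.
ΔRT = b·(H₀ − H) = 190 × 0.4140 = 78.66 ms.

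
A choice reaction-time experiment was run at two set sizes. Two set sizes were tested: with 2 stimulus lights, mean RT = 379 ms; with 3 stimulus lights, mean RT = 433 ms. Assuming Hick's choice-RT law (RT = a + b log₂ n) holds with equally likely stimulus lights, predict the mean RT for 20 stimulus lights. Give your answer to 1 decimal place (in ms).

With log₂ n on the abscissa the relation is linear; from the two conditions:
  b = (433 − 379) / (log₂ 3 − log₂ 2) = 54 / (1.5850 − 1) = 92.314 ms/bit
  a = 379 − 92.314 × 1 = 286.686 ms
Then RT(20) = 286.686 + 92.314 × log₂ 20 = 286.686 + 92.314 × 4.3219 ≈ 685.659 ms.

685.7 ms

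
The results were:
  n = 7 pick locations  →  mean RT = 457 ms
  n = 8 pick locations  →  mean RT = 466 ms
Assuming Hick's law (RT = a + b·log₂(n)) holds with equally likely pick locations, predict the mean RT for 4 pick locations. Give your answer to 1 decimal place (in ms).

Fit slope and intercept:
  b = (466 − 457) / (log₂ 8 − log₂ 7) = 9 / (3 − 2.8074) = 46.718 ms/bit
  a = 457 − 46.718 × 2.8074 = 325.846 ms
Then RT(4) = 325.846 + 46.718 × log₂ 4 = 325.846 + 46.718 × 2 ≈ 419.282 ms.

419.3 ms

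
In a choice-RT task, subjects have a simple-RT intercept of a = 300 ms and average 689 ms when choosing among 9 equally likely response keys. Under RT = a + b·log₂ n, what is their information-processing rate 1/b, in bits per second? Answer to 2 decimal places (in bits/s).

8.15 bits/s

b = (689 − 300)/log₂ 9 = 389/3.1699 = 122.716 ms per bit = 0.12272 s/bit; the reciprocal is 8.149 bits/s.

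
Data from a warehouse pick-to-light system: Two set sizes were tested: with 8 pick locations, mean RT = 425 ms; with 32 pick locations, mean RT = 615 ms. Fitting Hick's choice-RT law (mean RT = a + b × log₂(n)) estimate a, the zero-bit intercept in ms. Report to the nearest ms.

140 ms

Slope: b = (615 − 425) / (log₂ 32 − log₂ 8) = 190/2.0000 = 95 ms/bit.
Intercept: a = 425 − 95·log₂(8) = 140.000 ms.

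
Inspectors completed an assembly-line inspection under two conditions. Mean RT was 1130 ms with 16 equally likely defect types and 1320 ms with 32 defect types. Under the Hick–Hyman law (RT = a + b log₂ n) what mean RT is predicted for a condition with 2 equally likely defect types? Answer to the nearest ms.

RT is linear in log₂ n, so two points fix the line:
  b = (1320 − 1130) / (log₂ 32 − log₂ 16) = 190 / (5 − 4) = 190 ms/bit
  a = 1130 − 190 × 4 = 370 ms
Then RT(2) = 370 + 190 × log₂ 2 = 370 + 190 × 1 ≈ 560.000 ms.

560 ms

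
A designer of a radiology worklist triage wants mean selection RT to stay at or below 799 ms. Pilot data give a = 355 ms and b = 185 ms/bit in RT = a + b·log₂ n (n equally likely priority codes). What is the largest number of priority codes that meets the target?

185·log₂ n ≤ 799 − 355 = 444, giving log₂ n ≤ 2.4000 and n ≤ 5.278. The largest whole number is 5.

5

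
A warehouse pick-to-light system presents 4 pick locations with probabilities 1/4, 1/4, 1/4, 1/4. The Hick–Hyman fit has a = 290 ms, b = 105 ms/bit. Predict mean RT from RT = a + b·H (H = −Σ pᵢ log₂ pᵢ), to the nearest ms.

H = −Σ pᵢ log₂ pᵢ = 0.25·2 + 0.25·2 + 0.25·2 + 0.25·2 = 2.000 bits.
RT = 290 + 105 × 2.000 = 500.00 ms.

500 ms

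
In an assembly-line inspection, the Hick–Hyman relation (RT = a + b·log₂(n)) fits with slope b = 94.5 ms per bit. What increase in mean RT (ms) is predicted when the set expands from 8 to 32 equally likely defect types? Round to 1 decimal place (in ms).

Only the slope matters, since a is common to both: ΔRT = b·log₂(n₂/n₁).
log₂(32) − log₂(8) = log₂(32/8) = log₂(4) = 2.
ΔRT = 94.5 × 2.0000 = 189.000 ms.

189.0 ms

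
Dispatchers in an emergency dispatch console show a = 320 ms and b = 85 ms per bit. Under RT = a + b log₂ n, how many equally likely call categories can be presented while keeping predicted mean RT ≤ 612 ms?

85·log₂ n ≤ 612 − 320 = 292, giving log₂ n ≤ 3.4353 and n ≤ 10.817. The largest whole number is 10.

10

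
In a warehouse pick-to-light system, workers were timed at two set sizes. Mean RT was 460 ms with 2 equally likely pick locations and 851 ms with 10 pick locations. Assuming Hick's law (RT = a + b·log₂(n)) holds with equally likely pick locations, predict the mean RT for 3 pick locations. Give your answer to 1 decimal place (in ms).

RT is linear in log₂ n, so two points fix the line:
  b = (851 − 460) / (log₂ 10 − log₂ 2) = 391 / (3.3219 − 1) = 168.395 ms/bit
  a = 460 − 168.395 × 1 = 291.605 ms
Then RT(3) = 291.605 + 168.395 × log₂ 3 = 291.605 + 168.395 × 1.5850 ≈ 558.504 ms.

558.5 ms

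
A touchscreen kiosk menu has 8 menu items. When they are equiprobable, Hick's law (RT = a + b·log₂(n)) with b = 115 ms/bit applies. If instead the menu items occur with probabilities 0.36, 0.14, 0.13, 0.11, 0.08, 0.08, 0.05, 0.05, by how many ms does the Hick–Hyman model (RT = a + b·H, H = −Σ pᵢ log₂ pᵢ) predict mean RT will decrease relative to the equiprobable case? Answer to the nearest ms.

37 ms

The RT saving is b·ΔH. Equiprobable H₀ = log₂(8) = 3.0000 bits; with the given probabilities H = 2.6759 bits.
b·(H₀ − H) = 115 × (3.0000 − 2.6759) = 37.28 ms.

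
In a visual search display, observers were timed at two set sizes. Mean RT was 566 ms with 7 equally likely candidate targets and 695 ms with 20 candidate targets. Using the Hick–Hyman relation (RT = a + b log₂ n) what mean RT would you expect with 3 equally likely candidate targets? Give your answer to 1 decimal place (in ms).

461.9 ms

Solve the two-equation system in a and b:
  b = (695 − 566) / (log₂ 20 − log₂ 7) = 129 / (4.3219 − 2.8074) = 85.173 ms/bit
  a = 566 − 85.173 × 2.8074 = 326.891 ms
Then RT(3) = 326.891 + 85.173 × log₂ 3 = 326.891 + 85.173 × 1.5850 ≈ 461.886 ms.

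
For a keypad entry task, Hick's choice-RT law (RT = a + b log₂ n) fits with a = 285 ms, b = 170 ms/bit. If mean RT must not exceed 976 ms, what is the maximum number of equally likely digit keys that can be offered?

16

170·log₂ n ≤ 976 − 285 = 691, giving log₂ n ≤ 4.0647 and n ≤ 16.734. The largest whole number is 16.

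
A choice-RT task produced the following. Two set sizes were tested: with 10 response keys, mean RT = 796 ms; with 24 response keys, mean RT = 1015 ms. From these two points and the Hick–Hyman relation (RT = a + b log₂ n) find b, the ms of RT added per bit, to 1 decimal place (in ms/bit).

173.4 ms/bit

b = (RT₂ − RT₁)/(log₂ n₂ − log₂ n₁) = (1015 − 796)/(4.5850 − 3.3219) = 173.392 ms/bit.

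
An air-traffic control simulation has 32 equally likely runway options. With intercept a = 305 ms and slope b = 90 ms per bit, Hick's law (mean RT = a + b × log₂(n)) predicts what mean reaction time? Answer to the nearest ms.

755 ms

log₂(32) = 5 bits, so RT = 305 + 90 × 5 ≈ 755.000 ms.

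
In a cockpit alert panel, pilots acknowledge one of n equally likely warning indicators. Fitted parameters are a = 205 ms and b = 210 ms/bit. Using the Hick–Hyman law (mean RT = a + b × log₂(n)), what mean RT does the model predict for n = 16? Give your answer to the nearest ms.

1045 ms

log₂(16) = 4 bits, so RT = 205 + 210 × 4 ≈ 1045.000 ms.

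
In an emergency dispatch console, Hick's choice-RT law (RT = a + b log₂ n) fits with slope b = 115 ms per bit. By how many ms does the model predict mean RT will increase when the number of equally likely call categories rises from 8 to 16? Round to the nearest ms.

ΔRT = (a + b log₂ n₂) − (a + b log₂ n₁) = b·(log₂ n₂ − log₂ n₁).
log₂(16) − log₂(8) = log₂(16/8) = log₂(2) = 1.
ΔRT = 115 × 1.0000 = 115.000 ms.

115 ms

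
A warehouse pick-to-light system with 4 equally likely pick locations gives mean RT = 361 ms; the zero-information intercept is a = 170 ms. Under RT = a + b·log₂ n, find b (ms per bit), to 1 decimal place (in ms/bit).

4 alternatives carry log₂ 4 = 2 bits; the choice cost is 361 − 170 = 191 ms, so b = 191/2 = 95.500 ms/bit.

95.5 ms/bit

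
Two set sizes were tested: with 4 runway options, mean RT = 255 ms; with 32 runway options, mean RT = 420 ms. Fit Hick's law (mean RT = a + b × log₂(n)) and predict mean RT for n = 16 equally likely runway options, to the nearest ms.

365 ms

RT is linear in log₂ n, so two points fix the line:
  b = (420 − 255) / (log₂ 32 − log₂ 4) = 165 / (5 − 2) = 55 ms/bit
  a = 255 − 55 × 2 = 145 ms
Then RT(16) = 145 + 55 × log₂ 16 = 145 + 55 × 4 ≈ 365.000 ms.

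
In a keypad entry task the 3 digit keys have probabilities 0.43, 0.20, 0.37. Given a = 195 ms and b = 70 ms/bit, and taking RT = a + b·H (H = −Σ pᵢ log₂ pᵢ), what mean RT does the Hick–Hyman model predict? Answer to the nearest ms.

H = 0.43·log₂(1/0.43) + 0.20·log₂(1/0.20) + 0.37·log₂(1/0.37) = 1.5187 bits.
RT = 195 + 70 × 1.5187 = 301.31 ms.

301 ms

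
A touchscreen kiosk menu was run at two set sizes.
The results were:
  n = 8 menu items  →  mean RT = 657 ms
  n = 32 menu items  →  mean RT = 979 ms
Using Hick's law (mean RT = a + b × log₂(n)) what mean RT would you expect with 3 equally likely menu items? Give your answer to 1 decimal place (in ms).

429.2 ms

RT is linear in log₂ n, so two points fix the line:
  b = (979 − 657) / (log₂ 32 − log₂ 8) = 322 / (5 − 3) = 161.000 ms/bit
  a = 657 − 161.000 × 3 = 174.000 ms
Then RT(3) = 174.000 + 161.000 × log₂ 3 = 174.000 + 161.000 × 1.5850 ≈ 429.179 ms.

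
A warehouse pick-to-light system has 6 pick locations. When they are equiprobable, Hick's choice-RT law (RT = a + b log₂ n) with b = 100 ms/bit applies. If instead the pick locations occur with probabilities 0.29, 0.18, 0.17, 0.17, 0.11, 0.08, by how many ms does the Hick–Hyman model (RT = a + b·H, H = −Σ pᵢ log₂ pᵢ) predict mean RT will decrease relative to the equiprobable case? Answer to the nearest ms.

11 ms

The RT saving is b·ΔH. Equiprobable H₀ = log₂(6) = 2.5850 bits; with the given probabilities H = 2.4742 bits.
b·(H₀ − H) = 100 × (2.5850 − 2.4742) = 11.08 ms.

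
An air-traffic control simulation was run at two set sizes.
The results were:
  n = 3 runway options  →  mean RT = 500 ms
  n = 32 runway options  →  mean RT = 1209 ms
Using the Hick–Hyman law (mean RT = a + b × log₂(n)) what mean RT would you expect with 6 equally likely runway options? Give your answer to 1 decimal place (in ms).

707.6 ms

Fit slope and intercept:
  b = (1209 − 500) / (log₂ 32 − log₂ 3) = 709 / (5 − 1.5850) = 207.611 ms/bit
  a = 500 − 207.611 × 1.5850 = 170.944 ms
Then RT(6) = 170.944 + 207.611 × log₂ 6 = 170.944 + 207.611 × 2.5850 ≈ 707.611 ms.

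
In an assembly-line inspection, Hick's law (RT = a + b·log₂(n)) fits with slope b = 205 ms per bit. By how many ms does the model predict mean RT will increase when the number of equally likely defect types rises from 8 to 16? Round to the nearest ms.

205 ms

The intercept a cancels: ΔRT = b·(log₂ n₂ − log₂ n₁) = b·log₂(n₂/n₁).
log₂(16) − log₂(8) = log₂(16/8) = log₂(2) = 1.
ΔRT = 205 × 1.0000 = 205.000 ms.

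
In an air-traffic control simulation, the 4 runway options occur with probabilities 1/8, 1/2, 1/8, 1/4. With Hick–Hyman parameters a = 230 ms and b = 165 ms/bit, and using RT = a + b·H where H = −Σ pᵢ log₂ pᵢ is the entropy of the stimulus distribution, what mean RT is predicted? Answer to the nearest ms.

Each term −pᵢ log₂ pᵢ: 0.125·3 + 0.5·1 + 0.125·3 + 0.25·2; summed, H = 1.750 bits.
Mean RT = a + bH = 230 + 165·1.750 = 518.75 ms.

519 ms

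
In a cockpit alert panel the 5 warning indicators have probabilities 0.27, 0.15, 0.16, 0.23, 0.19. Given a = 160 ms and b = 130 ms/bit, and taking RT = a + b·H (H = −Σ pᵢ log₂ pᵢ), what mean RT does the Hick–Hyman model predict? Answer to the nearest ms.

Entropy contributions −pᵢ log₂ pᵢ: 0.5100, 0.4105, 0.4230, 0.4877, 0.4552; sum H = 2.2865 bits.
RT = a + bH = 160 + 130·2.2865 = 457.24 ms.

457 ms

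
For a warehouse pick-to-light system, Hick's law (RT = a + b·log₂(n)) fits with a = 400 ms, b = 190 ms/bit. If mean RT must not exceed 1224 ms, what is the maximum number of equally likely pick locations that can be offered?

Information budget: (1224 − 400)/190 = 4.3368 bits, so n ≤ 2^4.3368 = 20.208 → at most 20.

20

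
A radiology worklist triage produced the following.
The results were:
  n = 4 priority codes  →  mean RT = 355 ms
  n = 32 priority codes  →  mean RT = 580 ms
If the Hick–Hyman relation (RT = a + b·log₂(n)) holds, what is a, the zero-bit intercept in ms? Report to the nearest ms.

b = (RT₂ − RT₁)/(log₂ n₂ − log₂ n₁) = (580 − 355)/(5 − 2) = 75 ms/bit.
a = RT₁ − b·log₂ n₁ = 355 − 75 × 2 = 205.000 ms.

205 ms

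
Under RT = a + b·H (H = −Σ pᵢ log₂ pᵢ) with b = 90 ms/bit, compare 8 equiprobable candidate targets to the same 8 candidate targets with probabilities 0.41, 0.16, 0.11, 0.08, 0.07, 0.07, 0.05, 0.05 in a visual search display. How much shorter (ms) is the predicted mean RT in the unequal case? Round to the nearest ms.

The RT saving is b·ΔH. Equiprobable H₀ = log₂(8) = 3.0000 bits; with the given probabilities H = 2.5615 bits.
b·(H₀ − H) = 90 × (3.0000 − 2.5615) = 39.47 ms.

39 ms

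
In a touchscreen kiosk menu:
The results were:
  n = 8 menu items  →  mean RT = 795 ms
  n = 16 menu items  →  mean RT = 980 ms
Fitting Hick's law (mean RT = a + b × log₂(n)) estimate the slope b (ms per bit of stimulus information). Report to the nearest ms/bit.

b = (RT₂ − RT₁)/(log₂ n₂ − log₂ n₁) = (980 − 795)/(4 − 3) = 185 ms/bit.

185 ms/bit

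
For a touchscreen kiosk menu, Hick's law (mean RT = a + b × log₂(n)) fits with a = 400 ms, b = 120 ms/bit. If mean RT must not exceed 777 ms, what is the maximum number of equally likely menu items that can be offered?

Set 400 + 120·log₂ n ≤ 777 → log₂ n ≤ (777 − 400)/120 = 3.1417.
So n ≤ 2^3.1417 = 8.825; the largest integer n is 8.

8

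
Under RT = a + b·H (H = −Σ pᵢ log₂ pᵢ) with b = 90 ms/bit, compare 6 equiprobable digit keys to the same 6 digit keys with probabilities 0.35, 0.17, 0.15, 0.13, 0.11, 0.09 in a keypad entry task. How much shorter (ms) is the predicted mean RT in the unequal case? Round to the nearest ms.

The RT saving is b·ΔH. Equiprobable H₀ = log₂(6) = 2.5850 bits; with the given probabilities H = 2.4208 bits.
b·(H₀ − H) = 90 × (2.5850 − 2.4208) = 14.77 ms.

15 ms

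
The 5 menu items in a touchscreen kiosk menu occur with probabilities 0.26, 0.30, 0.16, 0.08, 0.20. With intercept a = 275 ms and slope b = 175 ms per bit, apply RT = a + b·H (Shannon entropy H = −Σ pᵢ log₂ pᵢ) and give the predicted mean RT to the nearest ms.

H = 0.26·log₂(1/0.26) + 0.30·log₂(1/0.30) + 0.16·log₂(1/0.16) + 0.08·log₂(1/0.08) + 0.20·log₂(1/0.20) = 2.2053 bits.
RT = 275 + 175 × 2.2053 = 660.93 ms.

661 ms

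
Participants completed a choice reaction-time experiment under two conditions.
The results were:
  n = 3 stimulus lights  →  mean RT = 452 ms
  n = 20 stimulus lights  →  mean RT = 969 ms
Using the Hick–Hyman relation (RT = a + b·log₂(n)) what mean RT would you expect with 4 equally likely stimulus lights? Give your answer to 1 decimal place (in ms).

530.4 ms

With log₂ n on the abscissa the relation is linear; from the two conditions:
  b = (969 − 452) / (log₂ 20 − log₂ 3) = 517 / (4.3219 − 1.5850) = 188.895 ms/bit
  a = 452 − 188.895 × 1.5850 = 152.608 ms
Then RT(4) = 152.608 + 188.895 × log₂ 4 = 152.608 + 188.895 × 2 ≈ 530.399 ms.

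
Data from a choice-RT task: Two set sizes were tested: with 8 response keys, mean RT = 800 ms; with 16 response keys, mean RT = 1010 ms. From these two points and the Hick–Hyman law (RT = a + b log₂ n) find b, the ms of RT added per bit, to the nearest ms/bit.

210 ms/bit

Slope: b = (1010 − 800) / (log₂ 16 − log₂ 8) = 210/1.0000 = 210 ms/bit.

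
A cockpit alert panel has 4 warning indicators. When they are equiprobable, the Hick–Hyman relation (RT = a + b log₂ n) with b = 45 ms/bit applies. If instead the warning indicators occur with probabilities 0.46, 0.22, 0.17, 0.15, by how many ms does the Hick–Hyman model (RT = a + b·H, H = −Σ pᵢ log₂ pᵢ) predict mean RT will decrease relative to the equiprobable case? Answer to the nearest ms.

7 ms

Equiprobable entropy H₀ = log₂ 4 = 2.0000 bits.
Skewed entropy H = −Σ pᵢ log₂ pᵢ = 1.8410 bits.
ΔRT = b·(H₀ − H) = 45 × 0.1590 = 7.15 ms.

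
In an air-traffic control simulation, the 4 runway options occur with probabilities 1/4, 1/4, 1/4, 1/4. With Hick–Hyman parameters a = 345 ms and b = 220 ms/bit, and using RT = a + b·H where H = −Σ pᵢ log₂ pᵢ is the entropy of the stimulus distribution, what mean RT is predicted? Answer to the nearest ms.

785 ms

H = −Σ pᵢ log₂ pᵢ = 0.25·2 + 0.25·2 + 0.25·2 + 0.25·2 = 2.000 bits.
RT = 345 + 220 × 2.000 = 785.00 ms.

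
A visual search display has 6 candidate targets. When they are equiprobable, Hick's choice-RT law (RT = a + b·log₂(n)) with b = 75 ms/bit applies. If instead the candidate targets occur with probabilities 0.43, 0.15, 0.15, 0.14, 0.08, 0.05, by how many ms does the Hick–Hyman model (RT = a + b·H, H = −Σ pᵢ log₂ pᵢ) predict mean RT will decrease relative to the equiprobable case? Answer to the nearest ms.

The RT saving is b·ΔH. Equiprobable H₀ = log₂(6) = 2.5850 bits; with the given probabilities H = 2.2494 bits.
b·(H₀ − H) = 75 × (2.5850 − 2.2494) = 25.17 ms.

25 ms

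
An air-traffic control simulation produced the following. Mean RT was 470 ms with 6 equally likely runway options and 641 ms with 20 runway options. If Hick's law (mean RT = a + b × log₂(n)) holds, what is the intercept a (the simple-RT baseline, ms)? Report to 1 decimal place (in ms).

The slope on a log₂ axis is (641 − 470) / (4.3219 − 2.5850) = 98.448 ms/bit.
Intercept: a = 470 − 98.448·log₂(6) = 215.517 ms.

215.5 ms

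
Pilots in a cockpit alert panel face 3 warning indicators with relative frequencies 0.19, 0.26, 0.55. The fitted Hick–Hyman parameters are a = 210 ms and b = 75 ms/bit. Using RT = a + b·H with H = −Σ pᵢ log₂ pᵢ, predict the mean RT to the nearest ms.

Entropy contributions −pᵢ log₂ pᵢ: 0.4552, 0.5053, 0.4744; sum H = 1.4349 bits.
RT = a + bH = 210 + 75·1.4349 = 317.62 ms.

318 ms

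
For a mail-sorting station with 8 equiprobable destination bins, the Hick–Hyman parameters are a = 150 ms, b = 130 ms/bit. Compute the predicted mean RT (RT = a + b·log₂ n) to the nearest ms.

540 ms

log₂(8) = 3 bits, so RT = 150 + 130 × 3 ≈ 540.000 ms.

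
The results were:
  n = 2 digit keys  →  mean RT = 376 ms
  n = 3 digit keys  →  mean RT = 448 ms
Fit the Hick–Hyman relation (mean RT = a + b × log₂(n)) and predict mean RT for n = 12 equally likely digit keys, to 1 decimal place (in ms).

694.2 ms

RT is linear in log₂ n, so two points fix the line:
  b = (448 − 376) / (log₂ 3 − log₂ 2) = 72 / (1.5850 − 1) = 123.085 ms/bit
  a = 376 − 123.085 × 1 = 252.915 ms
Then RT(12) = 252.915 + 123.085 × log₂ 12 = 252.915 + 123.085 × 3.5850 ≈ 694.170 ms.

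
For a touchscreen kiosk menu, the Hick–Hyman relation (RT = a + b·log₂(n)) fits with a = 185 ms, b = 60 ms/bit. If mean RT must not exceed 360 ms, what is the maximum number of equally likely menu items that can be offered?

60·log₂ n ≤ 360 − 185 = 175, giving log₂ n ≤ 2.9167 and n ≤ 7.551. The largest whole number is 7.

7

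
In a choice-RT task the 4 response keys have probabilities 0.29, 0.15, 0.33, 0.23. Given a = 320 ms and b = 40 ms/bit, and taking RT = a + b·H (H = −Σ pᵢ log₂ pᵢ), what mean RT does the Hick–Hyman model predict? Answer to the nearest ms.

Entropy contributions −pᵢ log₂ pᵢ: 0.5179, 0.4105, 0.5278, 0.4877; sum H = 1.9439 bits.
RT = a + bH = 320 + 40·1.9439 = 397.76 ms.

398 ms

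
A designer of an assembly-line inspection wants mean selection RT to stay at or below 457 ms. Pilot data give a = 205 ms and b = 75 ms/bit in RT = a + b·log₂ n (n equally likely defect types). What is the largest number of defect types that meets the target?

10

Set 205 + 75·log₂ n ≤ 457 → log₂ n ≤ (457 − 205)/75 = 3.3600.
So n ≤ 2^3.3600 = 10.267; the largest integer n is 10.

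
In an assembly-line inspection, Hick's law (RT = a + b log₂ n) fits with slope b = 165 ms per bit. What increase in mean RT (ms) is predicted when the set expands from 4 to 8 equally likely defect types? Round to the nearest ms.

Only the slope matters, since a is common to both: ΔRT = b·log₂(n₂/n₁).
log₂(8) − log₂(4) = log₂(8/4) = log₂(2) = 1.
ΔRT = 165 × 1.0000 = 165.000 ms.

165 ms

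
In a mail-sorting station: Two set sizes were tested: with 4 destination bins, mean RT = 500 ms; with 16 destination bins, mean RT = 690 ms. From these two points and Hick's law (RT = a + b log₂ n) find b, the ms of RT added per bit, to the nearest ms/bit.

b = (RT₂ − RT₁)/(log₂ n₂ − log₂ n₁) = (690 − 500)/(4 − 2) = 95 ms/bit.

95 ms/bit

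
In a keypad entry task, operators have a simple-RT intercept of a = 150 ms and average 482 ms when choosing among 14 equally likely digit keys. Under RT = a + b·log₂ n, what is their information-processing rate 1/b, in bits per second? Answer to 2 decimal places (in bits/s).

11.47 bits/s

Choice component = 482 − 150 = 332 ms over log₂(14) = 3.8074 bits.
b = 332 / 3.8074 = 87.200 ms/bit, so 1/b = 11.468 bits/s.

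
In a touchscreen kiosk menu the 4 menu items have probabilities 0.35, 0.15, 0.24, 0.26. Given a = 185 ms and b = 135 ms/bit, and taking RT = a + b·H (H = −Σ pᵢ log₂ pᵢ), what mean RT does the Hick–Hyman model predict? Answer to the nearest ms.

H = 0.35·log₂(1/0.35) + 0.15·log₂(1/0.15) + 0.24·log₂(1/0.24) + 0.26·log₂(1/0.26) = 1.9401 bits.
RT = 185 + 135 × 1.9401 = 446.91 ms.

447 ms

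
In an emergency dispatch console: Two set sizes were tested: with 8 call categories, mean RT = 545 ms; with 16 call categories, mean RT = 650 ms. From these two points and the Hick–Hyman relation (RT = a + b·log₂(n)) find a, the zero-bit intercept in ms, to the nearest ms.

230 ms

b = (RT₂ − RT₁)/(log₂ n₂ − log₂ n₁) = (650 − 545)/(4 − 3) = 105 ms/bit.
Intercept: a = 545 − 105·log₂(8) = 230.000 ms.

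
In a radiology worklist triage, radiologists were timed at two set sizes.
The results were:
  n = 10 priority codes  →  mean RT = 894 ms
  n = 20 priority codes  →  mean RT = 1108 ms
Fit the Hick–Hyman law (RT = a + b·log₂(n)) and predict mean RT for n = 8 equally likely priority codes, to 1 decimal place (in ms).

825.1 ms

Fit slope and intercept:
  b = (1108 − 894) / (log₂ 20 − log₂ 10) = 214 / (4.3219 − 3.3219) = 214.000 ms/bit
  a = 894 − 214.000 × 3.3219 = 183.107 ms
Then RT(8) = 183.107 + 214.000 × log₂ 8 = 183.107 + 214.000 × 3 ≈ 825.107 ms.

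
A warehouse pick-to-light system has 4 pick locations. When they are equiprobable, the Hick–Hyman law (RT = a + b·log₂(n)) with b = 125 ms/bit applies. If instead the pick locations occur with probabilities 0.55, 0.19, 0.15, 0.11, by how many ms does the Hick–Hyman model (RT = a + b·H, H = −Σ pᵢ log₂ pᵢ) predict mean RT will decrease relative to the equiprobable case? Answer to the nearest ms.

Equiprobable entropy H₀ = log₂ 4 = 2.0000 bits.
Skewed entropy H = −Σ pᵢ log₂ pᵢ = 1.6904 bits.
ΔRT = b·(H₀ − H) = 125 × 0.3096 = 38.70 ms.

39 ms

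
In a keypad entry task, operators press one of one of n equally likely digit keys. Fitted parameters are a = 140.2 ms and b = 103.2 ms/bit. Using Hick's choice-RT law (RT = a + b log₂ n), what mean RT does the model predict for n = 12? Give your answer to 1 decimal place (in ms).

510.2 ms

log₂(12) = 3.5850 bits, so RT = 140.2 + 103.2 × 3.5850 ≈ 510.168 ms.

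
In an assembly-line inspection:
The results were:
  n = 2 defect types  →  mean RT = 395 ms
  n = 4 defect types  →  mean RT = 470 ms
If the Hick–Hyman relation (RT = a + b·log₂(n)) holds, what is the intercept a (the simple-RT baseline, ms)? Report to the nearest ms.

b = (RT₂ − RT₁)/(log₂ n₂ − log₂ n₁) = (470 − 395)/(2 − 1) = 75 ms/bit.
Intercept: a = 395 − 75·log₂(2) = 320.000 ms.

320 ms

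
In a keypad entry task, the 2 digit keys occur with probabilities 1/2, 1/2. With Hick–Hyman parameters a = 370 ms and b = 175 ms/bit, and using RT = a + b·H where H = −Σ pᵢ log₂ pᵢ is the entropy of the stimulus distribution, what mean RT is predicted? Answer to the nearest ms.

Each term −pᵢ log₂ pᵢ: 0.5·1 + 0.5·1; summed, H = 1.000 bits.
Mean RT = a + bH = 370 + 175·1.000 = 545.00 ms.

545 ms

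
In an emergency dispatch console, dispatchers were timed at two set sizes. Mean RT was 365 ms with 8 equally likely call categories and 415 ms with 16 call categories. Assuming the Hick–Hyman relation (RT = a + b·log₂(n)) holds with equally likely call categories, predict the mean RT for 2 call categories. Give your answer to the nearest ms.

RT is linear in log₂ n, so two points fix the line:
  b = (415 − 365) / (log₂ 16 − log₂ 8) = 50 / (4 − 3) = 50 ms/bit
  a = 365 − 50 × 3 = 215 ms
Then RT(2) = 215 + 50 × log₂ 2 = 215 + 50 × 1 ≈ 265.000 ms.

265 ms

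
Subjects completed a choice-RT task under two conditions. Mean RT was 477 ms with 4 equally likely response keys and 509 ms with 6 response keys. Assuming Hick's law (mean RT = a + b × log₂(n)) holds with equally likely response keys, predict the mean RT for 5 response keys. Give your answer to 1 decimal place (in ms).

Fit slope and intercept:
  b = (509 − 477) / (log₂ 6 − log₂ 4) = 32 / (2.5850 − 2) = 54.704 ms/bit
  a = 477 − 54.704 × 2 = 367.591 ms
Then RT(5) = 367.591 + 54.704 × log₂ 5 = 367.591 + 54.704 × 2.3219 ≈ 494.611 ms.

494.6 ms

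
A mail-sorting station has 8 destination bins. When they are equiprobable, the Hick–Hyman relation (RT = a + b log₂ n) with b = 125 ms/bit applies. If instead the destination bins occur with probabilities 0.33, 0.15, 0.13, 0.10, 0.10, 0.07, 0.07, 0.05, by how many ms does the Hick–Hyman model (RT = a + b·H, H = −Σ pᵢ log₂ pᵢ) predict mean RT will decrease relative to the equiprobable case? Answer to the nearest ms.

33 ms

Equiprobable entropy H₀ = log₂ 8 = 3.0000 bits.
Skewed entropy H = −Σ pᵢ log₂ pᵢ = 2.7386 bits.
ΔRT = b·(H₀ − H) = 125 × 0.2614 = 32.67 ms.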